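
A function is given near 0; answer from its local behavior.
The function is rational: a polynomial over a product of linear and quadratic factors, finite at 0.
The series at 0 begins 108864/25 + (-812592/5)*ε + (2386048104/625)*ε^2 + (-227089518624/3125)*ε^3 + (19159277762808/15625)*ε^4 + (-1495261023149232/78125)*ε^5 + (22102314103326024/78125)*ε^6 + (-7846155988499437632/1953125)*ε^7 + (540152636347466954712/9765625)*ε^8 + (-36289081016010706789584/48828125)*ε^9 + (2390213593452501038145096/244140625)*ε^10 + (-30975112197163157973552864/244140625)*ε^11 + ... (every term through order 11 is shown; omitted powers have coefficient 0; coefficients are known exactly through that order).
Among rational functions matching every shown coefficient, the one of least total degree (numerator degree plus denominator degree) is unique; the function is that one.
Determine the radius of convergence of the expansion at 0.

No rational of total degree below 10 reproduces all 12 coefficients; solving the [2/8] Pade equations on them gives f(ε) = (-5*ε**2/8 - 17*ε/20 + 7)/((ε + 5/3)**2*(ε**2 + ε + 1/12)**3), whose expansion matches every shown term.
Denominator factor (ε**2 + ε + 1/12)^3: discriminant 2/3, real irrational roots -1/2 + (1/6)*sqrt(6) and -1/2 - (1/6)*sqrt(6); poles of order 3, moduli 1/2 - (1/6)*sqrt(6) and 1/2 + (1/6)*sqrt(6).
Denominator factor (ε + 5/3)^2: pole of order 2 at -5/3, modulus 5/3.
The radius of convergence is the smallest modulus among the singular points: 1/2 - (1/6)*sqrt(6).

The radius of convergence is 1/2 - (1/6)*sqrt(6).


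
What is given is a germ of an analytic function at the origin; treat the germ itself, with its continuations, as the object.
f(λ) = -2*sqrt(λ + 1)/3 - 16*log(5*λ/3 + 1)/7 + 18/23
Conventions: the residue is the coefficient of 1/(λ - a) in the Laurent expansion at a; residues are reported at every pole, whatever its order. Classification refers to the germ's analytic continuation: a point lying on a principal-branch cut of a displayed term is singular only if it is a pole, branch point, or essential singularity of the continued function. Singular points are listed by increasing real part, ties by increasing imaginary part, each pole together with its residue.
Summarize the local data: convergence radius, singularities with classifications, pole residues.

Branch term (-2/3)*sqrt(1 - λ/(-1)): its argument vanishes at λ = -1, a square-root branch point, modulus 1.
Branch term (-16/7)*log(1 - λ/(-3/5)): its argument vanishes at λ = -3/5, a logarithmic branch point, modulus 3/5.
The radius of convergence is the smallest modulus among the singular points: 3/5.
List the singular points by increasing real part (a conjugate pair: the negative imaginary part first).

Radius of convergence at 0: 3/5.
At -1: an algebraic (square-root) branch point.
At -3/5: a logarithmic branch point.


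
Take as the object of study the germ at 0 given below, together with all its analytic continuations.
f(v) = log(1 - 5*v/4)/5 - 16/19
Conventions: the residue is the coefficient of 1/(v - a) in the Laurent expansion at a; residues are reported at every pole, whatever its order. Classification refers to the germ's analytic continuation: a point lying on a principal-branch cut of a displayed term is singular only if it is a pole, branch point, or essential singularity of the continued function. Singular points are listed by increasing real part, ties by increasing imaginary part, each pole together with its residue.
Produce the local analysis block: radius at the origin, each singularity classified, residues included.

Branch term (1/5)*log(1 - v/(4/5)): its argument vanishes at v = 4/5, a logarithmic branch point, modulus 4/5.
The radius of convergence is the smallest modulus among the singular points: 4/5.

Radius of convergence at 0: 4/5.
At 4/5: a logarithmic branch point.


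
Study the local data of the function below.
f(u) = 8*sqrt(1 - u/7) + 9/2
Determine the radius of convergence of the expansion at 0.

The radius of convergence is 7.

Branch term (8)*sqrt(1 - u/(7)): its argument vanishes at u = 7, a square-root branch point, modulus 7.
The radius of convergence is the smallest modulus among the singular points: 7.


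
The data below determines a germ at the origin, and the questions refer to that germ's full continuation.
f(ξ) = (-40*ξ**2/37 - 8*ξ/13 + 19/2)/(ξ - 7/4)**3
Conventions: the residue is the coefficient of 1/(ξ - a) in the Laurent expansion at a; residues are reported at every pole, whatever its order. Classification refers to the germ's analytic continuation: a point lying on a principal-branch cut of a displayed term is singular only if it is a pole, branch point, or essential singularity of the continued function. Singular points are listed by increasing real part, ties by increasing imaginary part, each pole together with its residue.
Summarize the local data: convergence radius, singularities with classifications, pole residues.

Denominator factor (ξ - 7/4)^3: pole of order 3 at 7/4, modulus 7/4.
The radius of convergence is the smallest modulus among the singular points: 7/4.
At the order-3 pole 7/4 set g(ξ) = (ξ - (7/4))^3*f(ξ) = -40*ξ**2/37 - 8*ξ/13 + 19/2.
Order-3 pole: residue = g''(a)/2; g''(7/4) = -80/37, so the residue is -40/37.

Radius of convergence at 0: 7/4.
At 7/4: a pole of order 3; residue -40/37.


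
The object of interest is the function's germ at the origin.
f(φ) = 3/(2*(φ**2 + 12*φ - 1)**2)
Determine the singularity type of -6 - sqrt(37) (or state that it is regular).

The denominator factor φ**2 + 12*φ - 1 vanishes at -6 - sqrt(37) and appears to the power 2; the numerator there equals 3/2, nonzero, and no other factor vanishes.
Hence a pole whose order is the multiplicity, 2.

The point is a pole of order 2.


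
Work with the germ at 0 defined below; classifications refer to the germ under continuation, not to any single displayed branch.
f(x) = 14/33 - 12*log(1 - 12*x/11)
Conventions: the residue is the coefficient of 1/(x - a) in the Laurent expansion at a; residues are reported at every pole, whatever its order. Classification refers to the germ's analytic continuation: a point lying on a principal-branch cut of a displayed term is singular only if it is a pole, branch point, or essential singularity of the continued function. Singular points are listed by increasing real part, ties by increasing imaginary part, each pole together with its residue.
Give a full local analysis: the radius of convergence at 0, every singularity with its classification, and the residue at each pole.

Radius of convergence at 0: 11/12.
At 11/12: a logarithmic branch point.

Branch term (-12)*log(1 - x/(11/12)): its argument vanishes at x = 11/12, a logarithmic branch point, modulus 11/12.
The radius of convergence is the smallest modulus among the singular points: 11/12.


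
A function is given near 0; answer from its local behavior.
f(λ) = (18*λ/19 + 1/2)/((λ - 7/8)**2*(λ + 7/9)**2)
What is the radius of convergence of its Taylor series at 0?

The radius of convergence is 7/9.

Denominator factor (λ - 7/8)^2: pole of order 2 at 7/8, modulus 7/8.
Denominator factor (λ + 7/9)^2: pole of order 2 at -7/9, modulus 7/9.
The radius of convergence is the smallest modulus among the singular points: 7/9.


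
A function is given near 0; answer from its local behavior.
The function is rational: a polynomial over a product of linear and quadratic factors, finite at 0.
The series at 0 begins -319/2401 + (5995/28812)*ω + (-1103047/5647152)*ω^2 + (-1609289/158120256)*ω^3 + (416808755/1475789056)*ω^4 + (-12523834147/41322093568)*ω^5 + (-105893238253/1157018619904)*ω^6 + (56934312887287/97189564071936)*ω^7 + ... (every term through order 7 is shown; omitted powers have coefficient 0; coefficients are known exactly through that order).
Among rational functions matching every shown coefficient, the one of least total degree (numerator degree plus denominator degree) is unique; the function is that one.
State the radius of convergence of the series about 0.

The radius of convergence is (1/11)*sqrt(77).

No rational of total degree below 6 reproduces all 8 coefficients; solving the [2/4] Pade equations on them gives f(ω) = (-35*ω**2/32 - 4*ω/21 - 29/28)/((ω + 7/2)**2*(ω**2 + 3*ω/4 + 7/11)), whose expansion matches every shown term.
Denominator factor (ω**2 + 3*ω/4 + 7/11): discriminant -349/176, complex-conjugate roots (-3/8) + ((1/88)*sqrt(3839))*i and (-3/8) - ((1/88)*sqrt(3839))*i; poles of order 1, moduli (1/11)*sqrt(77) and (1/11)*sqrt(77).
Denominator factor (ω + 7/2)^2: pole of order 2 at -7/2, modulus 7/2.
The radius of convergence is the smallest modulus among the singular points: (1/11)*sqrt(77).


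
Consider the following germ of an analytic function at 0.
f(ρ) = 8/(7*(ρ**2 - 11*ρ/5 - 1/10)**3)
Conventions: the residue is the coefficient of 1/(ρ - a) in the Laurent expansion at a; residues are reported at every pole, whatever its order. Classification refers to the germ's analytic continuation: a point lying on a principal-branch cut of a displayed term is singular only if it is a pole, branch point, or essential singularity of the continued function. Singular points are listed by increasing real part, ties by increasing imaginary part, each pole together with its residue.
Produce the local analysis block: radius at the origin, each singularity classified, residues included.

Radius of convergence at 0: -11/10 + (1/10)*sqrt(131).
At 11/10 - (1/10)*sqrt(131): a pole of order 3; residue -(150000/15736637)*sqrt(131).
At 11/10 + (1/10)*sqrt(131): a pole of order 3; residue (150000/15736637)*sqrt(131).

Denominator factor (ρ**2 - 11*ρ/5 - 1/10)^3: discriminant 131/25, real irrational roots 11/10 + (1/10)*sqrt(131) and 11/10 - (1/10)*sqrt(131); poles of order 3, moduli 11/10 + (1/10)*sqrt(131) and -11/10 + (1/10)*sqrt(131).
The radius of convergence is the smallest modulus among the singular points: -11/10 + (1/10)*sqrt(131).
The factor ρ**2 - 11*ρ/5 - 1/10 splits as (ρ - a)(ρ - a') with a = 11/10 - (1/10)*sqrt(131), a' = 11/10 + (1/10)*sqrt(131). At the order-3 pole a set g(ρ) = (ρ - a)^3*f(ρ) = [8/7] / (ρ - a')^3.
Order-3 pole: residue = g''(a)/2; g''(11/10 - (1/10)*sqrt(131)) = -(300000/15736637)*sqrt(131), so the residue is -(150000/15736637)*sqrt(131).
The factor ρ**2 - 11*ρ/5 - 1/10 splits as (ρ - a)(ρ - a') with a = 11/10 + (1/10)*sqrt(131), a' = 11/10 - (1/10)*sqrt(131). At the order-3 pole a set g(ρ) = (ρ - a)^3*f(ρ) = [8/7] / (ρ - a')^3.
Order-3 pole: residue = g''(a)/2; g''(11/10 + (1/10)*sqrt(131)) = (300000/15736637)*sqrt(131), so the residue is (150000/15736637)*sqrt(131).
List the singular points by increasing real part (a conjugate pair: the negative imaginary part first).


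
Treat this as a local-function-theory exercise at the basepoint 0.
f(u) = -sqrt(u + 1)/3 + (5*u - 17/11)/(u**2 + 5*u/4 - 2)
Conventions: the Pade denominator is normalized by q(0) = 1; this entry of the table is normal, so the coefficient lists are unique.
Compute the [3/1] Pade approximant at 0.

The Pade approximant has numerator coefficients [29/66, -12056691/4685912, 10326815/9371824, -94262939/112461888]; denominator coefficients [1, -377381/425992].

Taylor coefficients needed (expand at 0): a_0 = 29/66, a_1 = -1153/528, a_2 = -3517/4224, a_3 = -53249/33792, a_4 = -377381/270336.
Write the denominator as Q(u) = 1 + q1*u. Requiring Q*f - P = O(u^5) with deg P <= 3 kills the coefficients of u^4..u^4 in Q*f:
  u^4: a_4 + q1*a_3 = 0, i.e. -377381/270336 + (-53249/33792)*q1 = 0.
Solving this linear system: q1 = -377381/425992.
The numerator is Q*f truncated at degree 3: P0 = a_0 = 29/66; P1 = a_1 + q1*a_0 = -12056691/4685912; P2 = a_2 + q1*a_1 = 10326815/9371824; P3 = a_3 + q1*a_2 = -94262939/112461888.


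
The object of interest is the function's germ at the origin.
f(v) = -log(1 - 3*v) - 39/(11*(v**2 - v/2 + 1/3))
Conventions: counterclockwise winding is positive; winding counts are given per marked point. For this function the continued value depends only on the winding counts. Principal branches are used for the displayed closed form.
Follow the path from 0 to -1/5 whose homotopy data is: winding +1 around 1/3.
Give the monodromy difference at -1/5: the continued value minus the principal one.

The rational part is single-valued and drops out of the difference; each branch term changes only by its own monodromy.
(-1)*log(1 - v/(1/3)): each positive loop around 1/3 adds 2*pi*i to the log, so winding +1 contributes (-1)*(1)*2*pi*i = -(2)*pi*i.
Summing the contributions at v = -1/5 gives -(2)*pi*i.

Continued minus principal equals -(2)*pi*i.


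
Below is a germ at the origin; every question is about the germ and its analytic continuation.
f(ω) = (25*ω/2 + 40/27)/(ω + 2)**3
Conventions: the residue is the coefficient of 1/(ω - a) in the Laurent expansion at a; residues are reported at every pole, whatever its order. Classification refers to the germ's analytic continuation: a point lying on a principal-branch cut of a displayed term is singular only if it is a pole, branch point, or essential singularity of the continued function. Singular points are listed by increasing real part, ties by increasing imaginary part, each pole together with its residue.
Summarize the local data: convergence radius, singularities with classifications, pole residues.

Denominator factor (ω + 2)^3: pole of order 3 at -2, modulus 2.
The radius of convergence is the smallest modulus among the singular points: 2.
At the order-3 pole -2 set g(ω) = (ω - (-2))^3*f(ω) = 25*ω/2 + 40/27.
Order-3 pole: residue = g''(a)/2; g''(-2) = 0, so the residue is 0.

Radius of convergence at 0: 2.
At -2: a pole of order 3; residue 0.


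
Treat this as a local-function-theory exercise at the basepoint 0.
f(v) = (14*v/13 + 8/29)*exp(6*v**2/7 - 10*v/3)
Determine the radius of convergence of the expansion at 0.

The factor exp(6*v**2/7 - 10*v/3) is entire and contributes no finite singular point.
The polynomial part has no poles.
No finite singular points: the Taylor series at 0 converges everywhere.

The radius of convergence is infinite.


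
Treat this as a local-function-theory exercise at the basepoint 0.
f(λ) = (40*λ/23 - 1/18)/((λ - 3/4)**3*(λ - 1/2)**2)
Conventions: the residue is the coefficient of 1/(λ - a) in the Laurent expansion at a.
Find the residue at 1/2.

The residue is -50816/69.

At the order-2 pole 1/2 set g(λ) = (λ - (1/2))^2*f(λ) = (40*λ/23 - 1/18)/(λ - 3/4)**3.
Order-2 pole: residue = g'(a); g'(1/2) = -50816/69, so the residue is -50816/69.


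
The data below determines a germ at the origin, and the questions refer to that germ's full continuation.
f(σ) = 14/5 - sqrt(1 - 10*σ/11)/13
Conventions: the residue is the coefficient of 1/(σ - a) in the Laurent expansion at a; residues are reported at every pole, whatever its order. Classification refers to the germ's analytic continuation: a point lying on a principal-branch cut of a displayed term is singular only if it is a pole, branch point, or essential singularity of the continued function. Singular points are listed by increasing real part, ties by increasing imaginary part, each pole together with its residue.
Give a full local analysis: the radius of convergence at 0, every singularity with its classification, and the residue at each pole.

Branch term (-1/13)*sqrt(1 - σ/(11/10)): its argument vanishes at σ = 11/10, a square-root branch point, modulus 11/10.
The radius of convergence is the smallest modulus among the singular points: 11/10.

Radius of convergence at 0: 11/10.
At 11/10: an algebraic (square-root) branch point.


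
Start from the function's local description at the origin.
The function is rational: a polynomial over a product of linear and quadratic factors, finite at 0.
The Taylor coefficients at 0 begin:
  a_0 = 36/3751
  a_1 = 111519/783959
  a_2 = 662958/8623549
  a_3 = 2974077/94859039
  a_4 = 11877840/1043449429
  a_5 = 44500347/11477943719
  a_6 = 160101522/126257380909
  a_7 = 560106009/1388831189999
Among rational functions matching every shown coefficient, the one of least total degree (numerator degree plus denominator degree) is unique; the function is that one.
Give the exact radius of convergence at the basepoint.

No rational of total degree below 3 reproduces all 8 coefficients; solving the [1/2] Pade equations on them gives f(φ) = (35*φ/19 + 4/31)/(φ - 11/3)**2, whose expansion matches every shown term.
Denominator factor (φ - 11/3)^2: pole of order 2 at 11/3, modulus 11/3.
The radius of convergence is the smallest modulus among the singular points: 11/3.

The radius of convergence is 11/3.


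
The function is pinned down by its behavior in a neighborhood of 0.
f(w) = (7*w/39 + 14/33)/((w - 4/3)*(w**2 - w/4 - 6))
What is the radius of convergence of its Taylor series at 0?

The radius of convergence is 4/3.

Denominator factor (w - 4/3): pole of order 1 at 4/3, modulus 4/3.
Denominator factor (w**2 - w/4 - 6): discriminant 385/16, real irrational roots 1/8 + (1/8)*sqrt(385) and 1/8 - (1/8)*sqrt(385); poles of order 1, moduli 1/8 + (1/8)*sqrt(385) and -1/8 + (1/8)*sqrt(385).
The radius of convergence is the smallest modulus among the singular points: 4/3.


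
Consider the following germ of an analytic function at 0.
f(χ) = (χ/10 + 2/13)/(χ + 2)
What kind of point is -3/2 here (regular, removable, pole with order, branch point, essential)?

The point is a regular point.

Denominator factors: χ + 2 = 1/2 at χ = -3/2 — none vanishes.
So the germ continues analytically to -3/2.


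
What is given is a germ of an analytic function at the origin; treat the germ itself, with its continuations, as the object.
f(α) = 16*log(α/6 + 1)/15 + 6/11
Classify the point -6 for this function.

The term (16/15)*log(1 - α/(-6)) has argument 1 - -6/(-6) = 0 at -6: a logarithmic (infinitely-sheeted) branch point; the remaining terms are analytic or single-valued there.

The point is a logarithmic branch point.


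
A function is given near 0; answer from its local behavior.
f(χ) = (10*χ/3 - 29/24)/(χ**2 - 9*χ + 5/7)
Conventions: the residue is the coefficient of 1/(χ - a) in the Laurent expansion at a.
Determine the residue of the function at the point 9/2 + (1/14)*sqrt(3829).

The residue is 5/3 + (331/13128)*sqrt(3829).

The factor χ**2 - 9*χ + 5/7 splits as (χ - a)(χ - a') with a = 9/2 + (1/14)*sqrt(3829), a' = 9/2 - (1/14)*sqrt(3829). At the order-1 pole a set g(χ) = (χ - a)*f(χ) = [10*χ/3 - 29/24] / (χ - a').
Simple pole: residue = g(a) at a = 9/2 + (1/14)*sqrt(3829), which is 5/3 + (331/13128)*sqrt(3829).


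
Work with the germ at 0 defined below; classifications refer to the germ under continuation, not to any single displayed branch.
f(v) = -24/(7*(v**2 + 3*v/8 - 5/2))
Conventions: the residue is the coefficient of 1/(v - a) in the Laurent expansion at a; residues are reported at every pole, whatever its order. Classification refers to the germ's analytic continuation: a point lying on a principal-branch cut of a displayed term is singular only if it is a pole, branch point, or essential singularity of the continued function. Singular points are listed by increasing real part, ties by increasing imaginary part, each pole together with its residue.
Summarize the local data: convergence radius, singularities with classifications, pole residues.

Denominator factor (v**2 + 3*v/8 - 5/2): discriminant 649/64, real irrational roots -3/16 + (1/16)*sqrt(649) and -3/16 - (1/16)*sqrt(649); poles of order 1, moduli -3/16 + (1/16)*sqrt(649) and 3/16 + (1/16)*sqrt(649).
The radius of convergence is the smallest modulus among the singular points: -3/16 + (1/16)*sqrt(649).
The factor v**2 + 3*v/8 - 5/2 splits as (v - a)(v - a') with a = -3/16 - (1/16)*sqrt(649), a' = -3/16 + (1/16)*sqrt(649). At the order-1 pole a set g(v) = (v - a)*f(v) = [-24/7] / (v - a').
Simple pole: residue = g(a) at a = -3/16 - (1/16)*sqrt(649), which is (192/4543)*sqrt(649).
The factor v**2 + 3*v/8 - 5/2 splits as (v - a)(v - a') with a = -3/16 + (1/16)*sqrt(649), a' = -3/16 - (1/16)*sqrt(649). At the order-1 pole a set g(v) = (v - a)*f(v) = [-24/7] / (v - a').
Simple pole: residue = g(a) at a = -3/16 + (1/16)*sqrt(649), which is -(192/4543)*sqrt(649).
List the singular points by increasing real part (a conjugate pair: the negative imaginary part first).

Radius of convergence at 0: -3/16 + (1/16)*sqrt(649).
At -3/16 - (1/16)*sqrt(649): a pole of order 1; residue (192/4543)*sqrt(649).
At -3/16 + (1/16)*sqrt(649): a pole of order 1; residue -(192/4543)*sqrt(649).


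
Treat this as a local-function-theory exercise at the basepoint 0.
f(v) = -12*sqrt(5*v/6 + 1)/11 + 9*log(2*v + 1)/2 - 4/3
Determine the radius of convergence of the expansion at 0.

The radius of convergence is 1/2.

Branch term (9/2)*log(1 - v/(-1/2)): its argument vanishes at v = -1/2, a logarithmic branch point, modulus 1/2.
Branch term (-12/11)*sqrt(1 - v/(-6/5)): its argument vanishes at v = -6/5, a square-root branch point, modulus 6/5.
The radius of convergence is the smallest modulus among the singular points: 1/2.


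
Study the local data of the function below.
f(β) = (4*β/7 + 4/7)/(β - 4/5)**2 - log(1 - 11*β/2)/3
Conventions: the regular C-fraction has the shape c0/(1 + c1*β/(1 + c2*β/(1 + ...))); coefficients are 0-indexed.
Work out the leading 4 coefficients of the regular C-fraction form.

The regular C-fraction coefficients are [25/28, -833/150, 1620481/499800, 2125387525/10798885384].

Taylor coefficients (expand at 0): a_0 = 25/28, a_1 = 119/24, a_2 = 15401/1344, a_3 = 7471/252.
c0 = a_0 = 25/28. Peel one level at a time: if S = 1 + c*β/S' with S'(0) = 1, then c is the β-coefficient of S and S' = c*β/(S - 1).
S_1 = c0/f = 1 + (-833/150)*β + (1620481/90000)*β^2 + ...; c1 = -833/150.
S_2 = c1*β/(S_1 - 1) = 1 + (1620481/499800)*β + (-85015501/133226688)*β^2 + ...; c2 = 1620481/499800.
S_3 = c2*β/(S_2 - 1) = 1 + (2125387525/10798885384)*β + ...; c3 = 2125387525/10798885384.


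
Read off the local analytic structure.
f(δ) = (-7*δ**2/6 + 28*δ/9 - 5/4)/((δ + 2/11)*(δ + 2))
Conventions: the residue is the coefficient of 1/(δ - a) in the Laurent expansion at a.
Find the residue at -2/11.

At the order-1 pole -2/11 set g(δ) = (δ - (-2/11))*f(δ) = (-7*δ**2/6 + 28*δ/9 - 5/4)/(δ + 2).
Simple pole: residue = g(a) at a = -2/11, which is -8077/7920.

The residue is -8077/7920.


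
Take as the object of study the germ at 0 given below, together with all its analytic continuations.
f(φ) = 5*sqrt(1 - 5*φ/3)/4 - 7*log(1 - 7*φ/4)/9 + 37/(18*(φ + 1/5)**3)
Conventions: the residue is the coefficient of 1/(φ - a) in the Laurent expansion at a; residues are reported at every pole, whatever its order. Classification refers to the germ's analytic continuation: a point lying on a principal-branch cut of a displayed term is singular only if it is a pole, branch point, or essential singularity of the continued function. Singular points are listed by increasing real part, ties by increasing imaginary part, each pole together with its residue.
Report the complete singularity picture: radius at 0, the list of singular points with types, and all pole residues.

Denominator factor (φ + 1/5)^3: pole of order 3 at -1/5, modulus 1/5.
Branch term (-7/9)*log(1 - φ/(4/7)): its argument vanishes at φ = 4/7, a logarithmic branch point, modulus 4/7.
Branch term (5/4)*sqrt(1 - φ/(3/5)): its argument vanishes at φ = 3/5, a square-root branch point, modulus 3/5.
The radius of convergence is the smallest modulus among the singular points: 1/5.
The branch terms are analytic at -1/5 and contribute nothing to the residue; only the rational part matters.
At the order-3 pole -1/5 set g(φ) = (φ - (-1/5))^3*(rational part) = 37/18.
Order-3 pole: residue = g''(a)/2; g''(-1/5) = 0, so the residue is 0.
List the singular points by increasing real part (a conjugate pair: the negative imaginary part first).

Radius of convergence at 0: 1/5.
At -1/5: a pole of order 3; residue 0.
At 4/7: a logarithmic branch point.
At 3/5: an algebraic (square-root) branch point.


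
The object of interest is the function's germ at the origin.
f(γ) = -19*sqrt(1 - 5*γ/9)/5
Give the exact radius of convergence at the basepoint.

Branch term (-19/5)*sqrt(1 - γ/(9/5)): its argument vanishes at γ = 9/5, a square-root branch point, modulus 9/5.
The radius of convergence is the smallest modulus among the singular points: 9/5.

The radius of convergence is 9/5.


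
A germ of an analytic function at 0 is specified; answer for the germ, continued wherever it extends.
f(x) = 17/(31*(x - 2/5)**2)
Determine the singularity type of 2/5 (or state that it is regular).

The denominator factor x - 2/5 vanishes at 2/5 and appears to the power 2; the numerator there equals 17/31, nonzero, and no other factor vanishes.
Hence a pole whose order is the multiplicity, 2.

The point is a pole of order 2.


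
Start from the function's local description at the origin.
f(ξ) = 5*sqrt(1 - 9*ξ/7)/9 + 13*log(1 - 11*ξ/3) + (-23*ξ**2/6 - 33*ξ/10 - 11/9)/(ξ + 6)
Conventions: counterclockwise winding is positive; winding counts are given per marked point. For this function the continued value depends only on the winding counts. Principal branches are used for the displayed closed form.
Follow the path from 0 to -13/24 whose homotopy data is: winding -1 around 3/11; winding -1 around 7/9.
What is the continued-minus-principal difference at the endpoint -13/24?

The rational part is single-valued and drops out of the difference; each branch term changes only by its own monodromy.
(5/9)*sqrt(1 - ξ/(7/9)): winding -1 is odd, the square root flips sign, contributing -2*(5/9)*sqrt(1 - (-13/24)/(7/9)) = -2*(5/9)*sqrt(95/56) = -(5/126)*sqrt(1330).
(13)*log(1 - ξ/(3/11)): each positive loop around 3/11 adds 2*pi*i to the log, so winding -1 contributes (13)*(-1)*2*pi*i = -(26)*pi*i.
Summing the contributions at ξ = -13/24 gives (-(5/126)*sqrt(1330)) - ((26)*pi)*i.

Continued minus principal equals (-(5/126)*sqrt(1330)) - ((26)*pi)*i.


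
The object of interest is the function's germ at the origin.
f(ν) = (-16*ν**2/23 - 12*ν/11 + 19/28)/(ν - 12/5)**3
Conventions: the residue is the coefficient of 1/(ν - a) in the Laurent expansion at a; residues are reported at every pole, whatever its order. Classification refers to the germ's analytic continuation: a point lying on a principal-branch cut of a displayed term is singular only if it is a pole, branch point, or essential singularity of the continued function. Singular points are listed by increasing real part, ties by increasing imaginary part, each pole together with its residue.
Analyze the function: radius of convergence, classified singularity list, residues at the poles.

Denominator factor (ν - 12/5)^3: pole of order 3 at 12/5, modulus 12/5.
The radius of convergence is the smallest modulus among the singular points: 12/5.
At the order-3 pole 12/5 set g(ν) = (ν - (12/5))^3*f(ν) = -16*ν**2/23 - 12*ν/11 + 19/28.
Order-3 pole: residue = g''(a)/2; g''(12/5) = -32/23, so the residue is -16/23.

Radius of convergence at 0: 12/5.
At 12/5: a pole of order 3; residue -16/23.


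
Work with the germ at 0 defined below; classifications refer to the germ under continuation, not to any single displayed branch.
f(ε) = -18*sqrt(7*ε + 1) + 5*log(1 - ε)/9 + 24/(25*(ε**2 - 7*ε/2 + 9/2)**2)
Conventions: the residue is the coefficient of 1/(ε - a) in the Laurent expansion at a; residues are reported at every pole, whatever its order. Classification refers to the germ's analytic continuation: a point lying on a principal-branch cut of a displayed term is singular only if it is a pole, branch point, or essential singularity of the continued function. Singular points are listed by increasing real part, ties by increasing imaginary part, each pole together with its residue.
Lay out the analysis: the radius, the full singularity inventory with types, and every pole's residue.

Denominator factor (ε**2 - 7*ε/2 + 9/2)^2: discriminant -23/4, complex-conjugate roots (7/4) + ((1/4)*sqrt(23))*i and (7/4) - ((1/4)*sqrt(23))*i; poles of order 2, moduli (3/2)*sqrt(2) and (3/2)*sqrt(2).
Branch term (-18)*sqrt(1 - ε/(-1/7)): its argument vanishes at ε = -1/7, a square-root branch point, modulus 1/7.
Branch term (5/9)*log(1 - ε/(1)): its argument vanishes at ε = 1, a logarithmic branch point, modulus 1.
The radius of convergence is the smallest modulus among the singular points: 1/7.
The branch terms are analytic at (7/4) - ((1/4)*sqrt(23))*i and contribute nothing to the residue; only the rational part matters.
The factor ε**2 - 7*ε/2 + 9/2 splits as (ε - a)(ε - a') with a = (7/4) - ((1/4)*sqrt(23))*i, a' = (7/4) + ((1/4)*sqrt(23))*i. At the order-2 pole a set g(ε) = (ε - a)^2*(rational part) = [24/25] / (ε - a')^2.
Order-2 pole: residue = g'(a); g'((7/4) - ((1/4)*sqrt(23))*i) = ((384/13225)*sqrt(23))*i, so the residue is ((384/13225)*sqrt(23))*i.
The branch terms are analytic at (7/4) + ((1/4)*sqrt(23))*i and contribute nothing to the residue; only the rational part matters.
The factor ε**2 - 7*ε/2 + 9/2 splits as (ε - a)(ε - a') with a = (7/4) + ((1/4)*sqrt(23))*i, a' = (7/4) - ((1/4)*sqrt(23))*i. At the order-2 pole a set g(ε) = (ε - a)^2*(rational part) = [24/25] / (ε - a')^2.
Order-2 pole: residue = g'(a); g'((7/4) + ((1/4)*sqrt(23))*i) = -((384/13225)*sqrt(23))*i, so the residue is -((384/13225)*sqrt(23))*i.
List the singular points by increasing real part (a conjugate pair: the negative imaginary part first).

Radius of convergence at 0: 1/7.
At -1/7: an algebraic (square-root) branch point.
At 1: a logarithmic branch point.
At (7/4) - ((1/4)*sqrt(23))*i: a pole of order 2; residue ((384/13225)*sqrt(23))*i.
At (7/4) + ((1/4)*sqrt(23))*i: a pole of order 2; residue -((384/13225)*sqrt(23))*i.


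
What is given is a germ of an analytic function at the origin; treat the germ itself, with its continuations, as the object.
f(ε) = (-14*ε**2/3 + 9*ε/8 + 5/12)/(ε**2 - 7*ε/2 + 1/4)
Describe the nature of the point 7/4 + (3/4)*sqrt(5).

The point is a pole of order 1.

The denominator factor ε**2 - 7*ε/2 + 1/4 vanishes at 7/4 + (3/4)*sqrt(5) and appears to the power 1; the numerator there equals -801/32 - (365/32)*sqrt(5), nonzero, and no other factor vanishes.
Hence a pole whose order is the multiplicity, 1.


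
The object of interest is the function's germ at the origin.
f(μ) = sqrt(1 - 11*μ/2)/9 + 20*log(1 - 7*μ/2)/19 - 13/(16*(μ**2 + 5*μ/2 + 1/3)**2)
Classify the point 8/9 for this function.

The point is a regular point.

Denominator factors: μ**2 + 5*μ/2 + 1/3 = 271/81 at μ = 8/9 — none vanishes.
Branch term sqrt(1 - μ/(2/11)): argument at 8/9 is -35/9, nonzero, so 8/9 is not its branch point (a point on a principal cut is still regular for the continued germ).
Branch term log(1 - μ/(2/7)): argument at 8/9 is -19/9, nonzero, so 8/9 is not its branch point (a point on a principal cut is still regular for the continued germ).
So the germ continues analytically to 8/9.


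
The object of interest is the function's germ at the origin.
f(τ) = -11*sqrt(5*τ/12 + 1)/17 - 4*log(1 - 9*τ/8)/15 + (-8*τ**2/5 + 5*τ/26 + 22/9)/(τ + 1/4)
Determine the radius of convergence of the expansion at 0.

Denominator factor (τ + 1/4): pole of order 1 at -1/4, modulus 1/4.
Branch term (-4/15)*log(1 - τ/(8/9)): its argument vanishes at τ = 8/9, a logarithmic branch point, modulus 8/9.
Branch term (-11/17)*sqrt(1 - τ/(-12/5)): its argument vanishes at τ = -12/5, a square-root branch point, modulus 12/5.
The radius of convergence is the smallest modulus among the singular points: 1/4.

The radius of convergence is 1/4.


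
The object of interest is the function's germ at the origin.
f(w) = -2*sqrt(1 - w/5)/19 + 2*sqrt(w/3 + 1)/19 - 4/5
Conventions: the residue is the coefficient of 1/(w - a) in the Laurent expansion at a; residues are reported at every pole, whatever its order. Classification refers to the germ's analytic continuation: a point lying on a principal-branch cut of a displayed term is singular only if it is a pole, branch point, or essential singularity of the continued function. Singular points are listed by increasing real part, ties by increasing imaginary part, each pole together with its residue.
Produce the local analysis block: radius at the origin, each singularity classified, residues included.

Branch term (2/19)*sqrt(1 - w/(-3)): its argument vanishes at w = -3, a square-root branch point, modulus 3.
Branch term (-2/19)*sqrt(1 - w/(5)): its argument vanishes at w = 5, a square-root branch point, modulus 5.
The radius of convergence is the smallest modulus among the singular points: 3.
List the singular points by increasing real part (a conjugate pair: the negative imaginary part first).

Radius of convergence at 0: 3.
At -3: an algebraic (square-root) branch point.
At 5: an algebraic (square-root) branch point.


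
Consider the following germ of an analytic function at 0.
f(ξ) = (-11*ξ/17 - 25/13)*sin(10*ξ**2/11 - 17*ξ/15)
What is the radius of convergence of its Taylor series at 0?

The factor sin(10*ξ**2/11 - 17*ξ/15) is entire and contributes no finite singular point.
The polynomial part has no poles.
No finite singular points: the Taylor series at 0 converges everywhere.

The radius of convergence is infinite.


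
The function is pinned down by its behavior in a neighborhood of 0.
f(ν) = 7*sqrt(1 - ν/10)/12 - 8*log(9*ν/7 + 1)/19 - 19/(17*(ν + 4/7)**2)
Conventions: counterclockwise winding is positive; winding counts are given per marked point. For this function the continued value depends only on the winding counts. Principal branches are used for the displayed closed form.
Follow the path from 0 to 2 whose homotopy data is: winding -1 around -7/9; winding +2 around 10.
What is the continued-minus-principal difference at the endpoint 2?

Continued minus principal equals (16/19)*pi*i.

The rational part is single-valued and drops out of the difference; each branch term changes only by its own monodromy.
(7/12)*sqrt(1 - ν/(10)): winding +2 is even, the square root returns to the same sheet, contribution 0.
(-8/19)*log(1 - ν/(-7/9)): each positive loop around -7/9 adds 2*pi*i to the log, so winding -1 contributes (-8/19)*(-1)*2*pi*i = (16/19)*pi*i.
Summing the contributions at ν = 2 gives (16/19)*pi*i.


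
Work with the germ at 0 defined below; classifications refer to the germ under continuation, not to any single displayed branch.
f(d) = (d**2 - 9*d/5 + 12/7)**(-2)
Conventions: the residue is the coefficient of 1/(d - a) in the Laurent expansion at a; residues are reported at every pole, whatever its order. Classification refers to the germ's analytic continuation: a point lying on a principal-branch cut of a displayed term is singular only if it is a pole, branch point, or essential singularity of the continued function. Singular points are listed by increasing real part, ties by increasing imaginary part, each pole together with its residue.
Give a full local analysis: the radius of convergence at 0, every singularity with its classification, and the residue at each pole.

Radius of convergence at 0: (2/7)*sqrt(21).
At (9/10) - ((1/70)*sqrt(4431))*i: a pole of order 2; residue ((1750/400689)*sqrt(4431))*i.
At (9/10) + ((1/70)*sqrt(4431))*i: a pole of order 2; residue -((1750/400689)*sqrt(4431))*i.

Denominator factor (d**2 - 9*d/5 + 12/7)^2: discriminant -633/175, complex-conjugate roots (9/10) + ((1/70)*sqrt(4431))*i and (9/10) - ((1/70)*sqrt(4431))*i; poles of order 2, moduli (2/7)*sqrt(21) and (2/7)*sqrt(21).
The radius of convergence is the smallest modulus among the singular points: (2/7)*sqrt(21).
The factor d**2 - 9*d/5 + 12/7 splits as (d - a)(d - a') with a = (9/10) - ((1/70)*sqrt(4431))*i, a' = (9/10) + ((1/70)*sqrt(4431))*i. At the order-2 pole a set g(d) = (d - a)^2*f(d) = [1] / (d - a')^2.
Order-2 pole: residue = g'(a); g'((9/10) - ((1/70)*sqrt(4431))*i) = ((1750/400689)*sqrt(4431))*i, so the residue is ((1750/400689)*sqrt(4431))*i.
The factor d**2 - 9*d/5 + 12/7 splits as (d - a)(d - a') with a = (9/10) + ((1/70)*sqrt(4431))*i, a' = (9/10) - ((1/70)*sqrt(4431))*i. At the order-2 pole a set g(d) = (d - a)^2*f(d) = [1] / (d - a')^2.
Order-2 pole: residue = g'(a); g'((9/10) + ((1/70)*sqrt(4431))*i) = -((1750/400689)*sqrt(4431))*i, so the residue is -((1750/400689)*sqrt(4431))*i.
List the singular points by increasing real part (a conjugate pair: the negative imaginary part first).


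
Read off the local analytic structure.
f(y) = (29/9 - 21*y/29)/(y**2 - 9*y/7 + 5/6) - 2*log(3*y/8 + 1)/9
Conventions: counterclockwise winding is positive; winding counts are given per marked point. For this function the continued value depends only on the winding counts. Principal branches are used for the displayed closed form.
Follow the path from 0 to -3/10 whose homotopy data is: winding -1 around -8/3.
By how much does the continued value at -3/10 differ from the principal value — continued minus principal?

Continued minus principal equals (4/9)*pi*i.

The rational part is single-valued and drops out of the difference; each branch term changes only by its own monodromy.
(-2/9)*log(1 - y/(-8/3)): each positive loop around -8/3 adds 2*pi*i to the log, so winding -1 contributes (-2/9)*(-1)*2*pi*i = (4/9)*pi*i.
Summing the contributions at y = -3/10 gives (4/9)*pi*i.


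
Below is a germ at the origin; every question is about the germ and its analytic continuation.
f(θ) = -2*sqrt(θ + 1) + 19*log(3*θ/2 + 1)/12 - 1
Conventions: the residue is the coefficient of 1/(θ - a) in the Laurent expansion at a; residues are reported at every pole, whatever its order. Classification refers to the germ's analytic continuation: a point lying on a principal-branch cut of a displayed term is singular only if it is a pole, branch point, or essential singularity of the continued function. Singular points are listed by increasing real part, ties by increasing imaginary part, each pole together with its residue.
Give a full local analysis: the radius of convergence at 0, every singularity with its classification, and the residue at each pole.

Branch term (-2)*sqrt(1 - θ/(-1)): its argument vanishes at θ = -1, a square-root branch point, modulus 1.
Branch term (19/12)*log(1 - θ/(-2/3)): its argument vanishes at θ = -2/3, a logarithmic branch point, modulus 2/3.
The radius of convergence is the smallest modulus among the singular points: 2/3.
List the singular points by increasing real part (a conjugate pair: the negative imaginary part first).

Radius of convergence at 0: 2/3.
At -1: an algebraic (square-root) branch point.
At -2/3: a logarithmic branch point.


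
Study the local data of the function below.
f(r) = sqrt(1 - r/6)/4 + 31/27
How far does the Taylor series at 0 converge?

Branch term (1/4)*sqrt(1 - r/(6)): its argument vanishes at r = 6, a square-root branch point, modulus 6.
The radius of convergence is the smallest modulus among the singular points: 6.

The radius of convergence is 6.


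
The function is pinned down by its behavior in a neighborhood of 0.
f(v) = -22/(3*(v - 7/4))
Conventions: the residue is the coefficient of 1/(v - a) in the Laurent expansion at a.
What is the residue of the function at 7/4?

The residue is -22/3.

At the order-1 pole 7/4 set g(v) = (v - (7/4))*f(v) = -22/3.
Simple pole: residue = g(a) at a = 7/4, which is -22/3.


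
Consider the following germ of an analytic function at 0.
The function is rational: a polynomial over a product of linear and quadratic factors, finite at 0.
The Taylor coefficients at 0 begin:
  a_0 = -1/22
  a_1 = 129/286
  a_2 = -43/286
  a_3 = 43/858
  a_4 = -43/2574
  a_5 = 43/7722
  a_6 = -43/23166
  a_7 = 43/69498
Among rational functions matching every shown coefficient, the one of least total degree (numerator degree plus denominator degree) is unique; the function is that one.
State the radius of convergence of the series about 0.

The radius of convergence is 3.

No rational of total degree below 2 reproduces all 8 coefficients; solving the [1/1] Pade equations on them gives f(h) = (17*h/13 - 3/22)/(h + 3), whose expansion matches every shown term.
Denominator factor (h + 3): pole of order 1 at -3, modulus 3.
The radius of convergence is the smallest modulus among the singular points: 3.
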